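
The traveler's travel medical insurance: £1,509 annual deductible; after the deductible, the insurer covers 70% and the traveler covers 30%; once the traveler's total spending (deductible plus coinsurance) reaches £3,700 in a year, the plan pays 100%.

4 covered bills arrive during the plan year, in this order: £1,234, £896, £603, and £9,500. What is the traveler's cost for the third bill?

£180.90

#1 (£1,234): fully absorbed by the deductible. Cost to traveler: £1,234. OOP to date £1,234.
#2 (£896): £275 to deductible, leaving £621; traveler's 30% is £186.30. Traveler pays £461.30; OOP now £1,695.30.
#3 (£603): deductible already satisfied, so traveler's share is 30% × £603 = £180.90. Traveler owes £180.90 (running OOP £1,876.20).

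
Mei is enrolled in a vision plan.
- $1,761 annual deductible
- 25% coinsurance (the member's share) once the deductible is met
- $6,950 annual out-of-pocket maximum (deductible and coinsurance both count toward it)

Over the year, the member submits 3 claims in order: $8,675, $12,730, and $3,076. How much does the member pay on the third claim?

$278

Bill 1, $8,675: $1,761 finishes the deductible; $6,914 goes to coinsurance; coinsurance $6,914 × 25% = $1,728.50. Cost to member: $3,489.50. OOP to date $3,489.50.
Bill 2, $12,730: 25% coinsurance on $12,730 = $3,182.50. Member pays $3,182.50; OOP now $6,672.
Bill 3, $3,076: deductible met; 25% of $3,076 = $769. That would push OOP to $7,441, over the $6,950 cap, so member pays $6,950 − $6,672 = $278.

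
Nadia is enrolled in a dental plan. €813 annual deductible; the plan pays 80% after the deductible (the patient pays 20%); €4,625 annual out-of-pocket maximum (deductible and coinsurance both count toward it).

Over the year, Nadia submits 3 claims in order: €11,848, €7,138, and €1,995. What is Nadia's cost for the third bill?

€177.40

Claim 1 — €11,848: €813 finishes the deductible; €11,035 goes to coinsurance; 20% of €11,035 = €2,207. Patient owes €3,020 (running OOP €3,020).
Claim 2 — €7,138: 20% coinsurance on €7,138 = €1,427.60. Cost to patient: €1,427.60. OOP to date €4,447.60.
Claim 3 — €1,995: deductible met; 20% of €1,995 = €399. OOP would hit €4,846.60 > €4,625, so the cap limits the patient to €4,625 − €4,447.60 = €177.40.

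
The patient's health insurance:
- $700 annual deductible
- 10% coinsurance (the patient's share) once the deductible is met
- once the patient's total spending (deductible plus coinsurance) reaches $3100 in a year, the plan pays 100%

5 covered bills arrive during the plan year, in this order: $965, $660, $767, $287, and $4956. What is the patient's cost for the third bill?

$76.70

#1 ($965): $700 to deductible, leaving $265; patient's 10% is $26.50. Patient pays $726.50; OOP now $726.50.
#2 ($660): deductible already satisfied, so patient's share is 10% × $660 = $66. Cost to patient: $66. OOP to date $792.50.
#3 ($767): deductible already satisfied, so patient's share is 10% × $767 = $76.70. Cost to patient: $76.70. OOP to date $869.20.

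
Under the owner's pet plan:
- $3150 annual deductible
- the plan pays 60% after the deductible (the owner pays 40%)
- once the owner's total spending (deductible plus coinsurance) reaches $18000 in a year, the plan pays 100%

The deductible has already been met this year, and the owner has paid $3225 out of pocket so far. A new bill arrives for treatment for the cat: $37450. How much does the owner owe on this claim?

The deductible is already satisfied, so the full bill goes to coinsurance.
Owner's 40% share of $37450 is $14980.
Adding $14980 to the $3225 already spent would give $18205, which exceeds the $18000 cap; the owner pays just $18000 − $3225 = $14775.

$14775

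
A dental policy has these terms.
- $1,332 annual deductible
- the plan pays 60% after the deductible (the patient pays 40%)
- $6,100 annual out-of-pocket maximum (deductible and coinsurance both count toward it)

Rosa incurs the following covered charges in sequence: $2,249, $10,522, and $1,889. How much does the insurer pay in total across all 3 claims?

Claim 1 — $2,249: $1,332 finishes the deductible; $917 goes to coinsurance; 40% of $917 = $366.80. Patient pays $1,698.80; OOP now $1,698.80. Insurer: $2,249 − $1,698.80 = $550.20.
Claim 2 — $10,522: deductible met; 40% of $10,522 = $4,208.80. Cost to patient: $4,208.80. OOP to date $5,907.60. Plan pays $10,522 − $4,208.80 = $6,313.20.
Claim 3 — $1,889: 40% coinsurance on $1,889 = $755.60. Adding that to $5,907.60 gives $6,663.20, past the $6,100 cap; patient pays only $6,100 − $5,907.60 = $192.40. Insurer: $1,889 − $192.40 = $1,696.60.
Insurer total: $550.20 + $6,313.20 + $1,696.60 = $8,560.

$8,560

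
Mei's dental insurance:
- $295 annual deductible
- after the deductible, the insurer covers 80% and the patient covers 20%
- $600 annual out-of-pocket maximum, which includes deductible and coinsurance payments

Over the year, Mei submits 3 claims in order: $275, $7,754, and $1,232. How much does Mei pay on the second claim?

#1 ($275): entire amount goes to the deductible. Cost to patient: $275. OOP to date $275.
#2 ($7,754): $20 to deductible, leaving $7,734; patient's 20% is $1,546.80. Together that's $20 + $1,546.80 = $1,566.80. Adding that to $275 gives $1,841.80, past the $600 cap; patient pays only $600 − $275 = $325.

$325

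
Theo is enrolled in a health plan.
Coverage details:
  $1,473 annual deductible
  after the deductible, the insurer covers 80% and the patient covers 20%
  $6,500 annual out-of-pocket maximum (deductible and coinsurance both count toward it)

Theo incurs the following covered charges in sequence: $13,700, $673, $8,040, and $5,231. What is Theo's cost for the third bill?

$1,608

Bill 1, $13,700: $1,473 to deductible, leaving $12,227; patient's 20% is $2,445.40. Cost to patient: $3,918.40. OOP to date $3,918.40.
Bill 2, $673: deductible met; 20% of $673 = $134.60. Cost to patient: $134.60. OOP to date $4,053.
Bill 3, $8,040: 20% coinsurance on $8,040 = $1,608. Cost to patient: $1,608. OOP to date $5,661.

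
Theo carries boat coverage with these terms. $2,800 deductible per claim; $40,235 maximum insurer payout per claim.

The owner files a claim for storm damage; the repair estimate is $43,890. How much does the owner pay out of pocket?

Subtract the deductible: $43,890 − $2,800 = $41,090.
Since $41,090 > $40,235, the payout is capped at $40,235.
The owner bears the rest of the original loss: $43,890 − $40,235 = $3,655.

$3,655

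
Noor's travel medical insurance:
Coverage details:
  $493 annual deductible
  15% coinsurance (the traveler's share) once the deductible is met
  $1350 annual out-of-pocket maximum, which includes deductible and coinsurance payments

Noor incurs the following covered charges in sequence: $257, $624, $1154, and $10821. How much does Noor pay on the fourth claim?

$625.70

#1 ($257): fully absorbed by the deductible. Traveler pays $257; OOP now $257.
#2 ($624): $236 finishes the deductible; $388 goes to coinsurance; traveler's 15% is $58.20. Cost to traveler: $294.20. OOP to date $551.20.
#3 ($1154): deductible already satisfied, so traveler's share is 15% × $1154 = $173.10. Traveler owes $173.10 (running OOP $724.30).
#4 ($10821): 15% coinsurance on $10821 = $1623.15. Adding that to $724.30 gives $2347.45, past the $1350 cap; traveler pays only $1350 − $724.30 = $625.70.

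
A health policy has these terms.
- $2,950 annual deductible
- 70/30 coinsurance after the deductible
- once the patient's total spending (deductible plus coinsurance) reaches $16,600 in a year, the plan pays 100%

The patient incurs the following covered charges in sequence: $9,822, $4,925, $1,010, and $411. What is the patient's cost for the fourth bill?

Claim 1 ($9,822): $2,950 to deductible, leaving $6,872; coinsurance $6,872 × 30% = $2,061.60. Patient owes $5,011.60 (running OOP $5,011.60).
Claim 2 ($4,925): 30% coinsurance on $4,925 = $1,477.50. Patient owes $1,477.50 (running OOP $6,489.10).
Claim 3 ($1,010): 30% coinsurance on $1,010 = $303. Cost to patient: $303. OOP to date $6,792.10.
Claim 4 ($411): deductible already satisfied, so patient's share is 30% × $411 = $123.30. Cost to patient: $123.30. OOP to date $6,915.40.

$123.30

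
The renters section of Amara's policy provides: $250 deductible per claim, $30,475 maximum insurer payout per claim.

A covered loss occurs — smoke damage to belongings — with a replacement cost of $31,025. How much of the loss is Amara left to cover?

$550

After the deductible, $31,025 − $250 = $30,775 remains.
The $30,475 per-incident cap binds; insurer pays $30,475.
Tenant's share is the uncovered remainder: $31,025 − $30,475 = $550.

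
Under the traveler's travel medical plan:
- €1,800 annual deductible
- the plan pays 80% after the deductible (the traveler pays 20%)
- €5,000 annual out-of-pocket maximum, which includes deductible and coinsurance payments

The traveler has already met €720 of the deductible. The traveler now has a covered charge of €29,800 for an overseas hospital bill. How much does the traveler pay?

Deductible still to meet: €1,800 − €720 = €1,080.
The remaining €28,720 (= €29,800 − €1,080) moves to coinsurance.
Coinsurance: €28,720 × 20% = €5,744.
That puts the traveler's cost at €1,080 + €5,744 = €6,824 before any cap.
Adding €6,824 to the €720 already spent would give €7,544, which exceeds the €5,000 cap; the traveler pays just €5,000 − €720 = €4,280.

€4,280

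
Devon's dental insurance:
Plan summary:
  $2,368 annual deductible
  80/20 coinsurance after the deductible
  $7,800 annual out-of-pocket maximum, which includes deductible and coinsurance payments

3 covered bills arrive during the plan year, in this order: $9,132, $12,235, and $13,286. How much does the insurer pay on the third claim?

$11,653.80

Claim 1 ($9,132): $2,368 finishes the deductible; $6,764 goes to coinsurance; 20% of $6,764 = $1,352.80. Patient owes $3,720.80 (running OOP $3,720.80). Insurer: $9,132 − $3,720.80 = $5,411.20.
Claim 2 ($12,235): deductible met; 20% of $12,235 = $2,447. Patient owes $2,447 (running OOP $6,167.80). Plan pays $12,235 − $2,447 = $9,788.
Claim 3 ($13,286): deductible met; 20% of $13,286 = $2,657.20. OOP would hit $8,825 > $7,800, so the cap limits the patient to $7,800 − $6,167.80 = $1,632.20. Insurer: $13,286 − $1,632.20 = $11,653.80.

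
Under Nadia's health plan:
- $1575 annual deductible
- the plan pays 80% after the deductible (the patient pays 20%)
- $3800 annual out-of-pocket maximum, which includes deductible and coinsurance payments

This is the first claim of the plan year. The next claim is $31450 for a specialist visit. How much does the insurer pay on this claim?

Nothing has been paid toward the $1575 deductible, so the first $1575 of this charge is applied there.
That leaves $31450 − $1575 = $29875 for coinsurance.
Patient's 20% share of $29875 is $5975.
Patient responsibility before any cap: $1575 + $5975 = $7550.
Adding $7550 to the $0 already spent would give $7550, which exceeds the $3800 cap; the patient pays just $3800 − $0 = $3800.
The plan picks up $31450 − $3800 = $27650.

$27650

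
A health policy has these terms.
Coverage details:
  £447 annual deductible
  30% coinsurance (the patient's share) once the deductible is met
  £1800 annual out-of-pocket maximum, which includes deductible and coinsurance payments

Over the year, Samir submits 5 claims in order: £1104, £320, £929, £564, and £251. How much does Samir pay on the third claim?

£278.70

#1 (£1104): deductible takes £447, £657 remains; patient's 30% is £197.10. Patient pays £644.10; OOP now £644.10.
#2 (£320): deductible met; 30% of £320 = £96. Cost to patient: £96. OOP to date £740.10.
#3 (£929): 30% coinsurance on £929 = £278.70. Patient pays £278.70; OOP now £1018.80.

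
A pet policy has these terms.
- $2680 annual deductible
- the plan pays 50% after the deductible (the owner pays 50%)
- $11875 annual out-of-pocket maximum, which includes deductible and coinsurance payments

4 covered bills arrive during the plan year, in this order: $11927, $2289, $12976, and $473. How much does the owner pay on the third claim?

#1 ($11927): deductible takes $2680, $9247 remains; owner's 50% is $4623.50. Cost to owner: $7303.50. OOP to date $7303.50.
#2 ($2289): 50% coinsurance on $2289 = $1144.50. Cost to owner: $1144.50. OOP to date $8448.
#3 ($12976): 50% coinsurance on $12976 = $6488. OOP would hit $14936 > $11875, so the cap limits the owner to $11875 − $8448 = $3427.

$3427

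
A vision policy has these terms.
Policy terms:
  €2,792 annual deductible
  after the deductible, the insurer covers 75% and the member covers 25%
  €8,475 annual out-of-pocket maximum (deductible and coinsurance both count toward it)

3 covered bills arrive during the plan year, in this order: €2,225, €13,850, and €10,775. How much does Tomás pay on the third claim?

Bill 1, €2,225: entire amount goes to the deductible. Member pays €2,225; OOP now €2,225.
Bill 2, €13,850: deductible takes €567, €13,283 remains; 25% of €13,283 = €3,320.75. Member owes €3,887.75 (running OOP €6,112.75).
Bill 3, €10,775: deductible met; 25% of €10,775 = €2,693.75. OOP would hit €8,806.50 > €8,475, so the cap limits the member to €8,475 − €6,112.75 = €2,362.25.

€2,362.25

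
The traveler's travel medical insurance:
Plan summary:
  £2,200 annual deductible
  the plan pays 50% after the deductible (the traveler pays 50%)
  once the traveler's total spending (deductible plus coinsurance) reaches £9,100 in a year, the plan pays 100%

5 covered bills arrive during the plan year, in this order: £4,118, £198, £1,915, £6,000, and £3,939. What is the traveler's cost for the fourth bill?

Bill 1, £4,118: deductible takes £2,200, £1,918 remains; traveler's 50% is £959. Traveler pays £3,159; OOP now £3,159.
Bill 2, £198: deductible already satisfied, so traveler's share is 50% × £198 = £99. Traveler owes £99 (running OOP £3,258).
Bill 3, £1,915: deductible met; 50% of £1,915 = £957.50. Cost to traveler: £957.50. OOP to date £4,215.50.
Bill 4, £6,000: deductible met; 50% of £6,000 = £3,000. Traveler pays £3,000; OOP now £7,215.50.

£3,000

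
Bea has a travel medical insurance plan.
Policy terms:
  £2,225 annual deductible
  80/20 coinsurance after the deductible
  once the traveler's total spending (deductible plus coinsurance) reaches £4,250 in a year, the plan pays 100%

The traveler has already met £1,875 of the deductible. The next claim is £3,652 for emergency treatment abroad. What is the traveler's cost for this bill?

£1,875 of the £2,225 deductible is already met, leaving £350.
That leaves £3,652 − £350 = £3,302 for coinsurance.
Traveler's 20% share of £3,302 is £660.40.
Traveler responsibility before any cap: £350 + £660.40 = £1,010.40.
Total out-of-pocket so far would be £1,875 + £1,010.40 = £2,885.40, below the £4,250 cap — no reduction.

£1,010.40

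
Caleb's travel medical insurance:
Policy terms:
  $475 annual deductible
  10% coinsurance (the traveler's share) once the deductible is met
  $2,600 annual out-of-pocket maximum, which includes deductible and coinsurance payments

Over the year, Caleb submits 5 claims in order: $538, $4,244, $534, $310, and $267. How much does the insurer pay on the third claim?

Claim 1 ($538): deductible takes $475, $63 remains; traveler's 10% is $6.30. Cost to traveler: $481.30. OOP to date $481.30. Plan pays $538 − $481.30 = $56.70.
Claim 2 ($4,244): deductible already satisfied, so traveler's share is 10% × $4,244 = $424.40. Cost to traveler: $424.40. OOP to date $905.70. Insurer: $4,244 − $424.40 = $3,819.60.
Claim 3 ($534): deductible met; 10% of $534 = $53.40. Traveler pays $53.40; OOP now $959.10. Plan pays $534 − $53.40 = $480.60.

$480.60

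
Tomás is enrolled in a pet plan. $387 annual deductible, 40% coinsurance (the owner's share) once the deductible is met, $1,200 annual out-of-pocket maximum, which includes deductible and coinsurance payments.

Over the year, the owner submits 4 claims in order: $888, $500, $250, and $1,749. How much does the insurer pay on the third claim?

Claim 1 ($888): $387 finishes the deductible; $501 goes to coinsurance; owner's 40% is $200.40. Owner owes $587.40 (running OOP $587.40). Insurer: $888 − $587.40 = $300.60.
Claim 2 ($500): 40% coinsurance on $500 = $200. Cost to owner: $200. OOP to date $787.40. Plan pays $500 − $200 = $300.
Claim 3 ($250): deductible met; 40% of $250 = $100. Owner pays $100; OOP now $887.40. Insurer: $250 − $100 = $150.

$150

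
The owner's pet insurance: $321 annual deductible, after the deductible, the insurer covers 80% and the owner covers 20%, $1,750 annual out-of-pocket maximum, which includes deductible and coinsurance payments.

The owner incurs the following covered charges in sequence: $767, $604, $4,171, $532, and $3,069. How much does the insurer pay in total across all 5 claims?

Claim 1 — $767: deductible takes $321, $446 remains; 20% of $446 = $89.20. Owner pays $410.20; OOP now $410.20. Plan pays $767 − $410.20 = $356.80.
Claim 2 — $604: deductible already satisfied, so owner's share is 20% × $604 = $120.80. Cost to owner: $120.80. OOP to date $531. Insurer: $604 − $120.80 = $483.20.
Claim 3 — $4,171: deductible already satisfied, so owner's share is 20% × $4,171 = $834.20. Owner pays $834.20; OOP now $1,365.20. Plan pays $4,171 − $834.20 = $3,336.80.
Claim 4 — $532: deductible met; 20% of $532 = $106.40. Owner pays $106.40; OOP now $1,471.60. Insurer: $532 − $106.40 = $425.60.
Claim 5 — $3,069: deductible met; 20% of $3,069 = $613.80. Adding that to $1,471.60 gives $2,085.40, past the $1,750 cap; owner pays only $1,750 − $1,471.60 = $278.40. Plan pays $3,069 − $278.40 = $2,790.60.
Insurer total = bills − owner's total = $9,143 − $1,750 = $7,393.

$7,393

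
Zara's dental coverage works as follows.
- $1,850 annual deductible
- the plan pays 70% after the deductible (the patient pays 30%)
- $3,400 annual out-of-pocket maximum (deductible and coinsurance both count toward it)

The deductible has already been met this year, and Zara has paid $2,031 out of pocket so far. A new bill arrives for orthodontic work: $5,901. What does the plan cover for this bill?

The deductible is already satisfied, so the full bill goes to coinsurance.
Coinsurance: $5,901 × 30% = $1,770.30.
Adding $1,770.30 to the $2,031 already spent would give $3,801.30, which exceeds the $3,400 cap; the patient pays just $3,400 − $2,031 = $1,369.
The insurer covers the remainder: $5,901 − $1,369 = $4,532.

$4,532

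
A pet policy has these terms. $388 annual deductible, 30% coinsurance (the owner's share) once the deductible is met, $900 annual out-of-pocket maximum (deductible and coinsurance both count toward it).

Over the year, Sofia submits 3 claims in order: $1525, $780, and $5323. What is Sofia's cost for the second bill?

Claim 1 — $1525: deductible takes $388, $1137 remains; owner's 30% is $341.10. Owner owes $729.10 (running OOP $729.10).
Claim 2 — $780: deductible met; 30% of $780 = $234. OOP would hit $963.10 > $900, so the cap limits the owner to $900 − $729.10 = $170.90.

$170.90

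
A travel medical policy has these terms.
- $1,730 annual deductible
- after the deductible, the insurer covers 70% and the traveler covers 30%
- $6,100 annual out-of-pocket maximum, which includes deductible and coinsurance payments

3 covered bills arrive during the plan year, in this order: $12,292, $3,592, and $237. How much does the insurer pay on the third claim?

$165.90

Bill 1, $12,292: $1,730 to deductible, leaving $10,562; 30% of $10,562 = $3,168.60. Cost to traveler: $4,898.60. OOP to date $4,898.60. Plan pays $12,292 − $4,898.60 = $7,393.40.
Bill 2, $3,592: deductible already satisfied, so traveler's share is 30% × $3,592 = $1,077.60. Cost to traveler: $1,077.60. OOP to date $5,976.20. Plan pays $3,592 − $1,077.60 = $2,514.40.
Bill 3, $237: deductible met; 30% of $237 = $71.10. Cost to traveler: $71.10. OOP to date $6,047.30. Plan pays $237 − $71.10 = $165.90.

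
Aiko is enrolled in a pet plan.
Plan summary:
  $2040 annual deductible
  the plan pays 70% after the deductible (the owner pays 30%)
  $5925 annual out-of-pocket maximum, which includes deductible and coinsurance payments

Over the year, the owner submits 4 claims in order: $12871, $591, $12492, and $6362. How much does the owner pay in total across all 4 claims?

$5925

#1 ($12871): deductible takes $2040, $10831 remains; 30% of $10831 = $3249.30. Owner owes $5289.30 (running OOP $5289.30).
#2 ($591): deductible met; 30% of $591 = $177.30. Cost to owner: $177.30. OOP to date $5466.60.
#3 ($12492): 30% coinsurance on $12492 = $3747.60. OOP would hit $9214.20 > $5925, so the cap limits the owner to $5925 − $5466.60 = $458.40.
#4 ($6362): 30% coinsurance on $6362 = $1908.60. That would push OOP to $7833.60, over the $5925 cap, so owner pays $5925 − $5925 = $0.
Total paid by the owner: $5289.30 + $177.30 + $458.40 + $0 = $5925.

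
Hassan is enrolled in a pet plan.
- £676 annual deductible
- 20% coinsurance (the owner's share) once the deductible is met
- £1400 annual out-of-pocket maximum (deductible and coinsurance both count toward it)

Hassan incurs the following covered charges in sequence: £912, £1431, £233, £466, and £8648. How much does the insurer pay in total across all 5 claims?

Claim 1 — £912: deductible takes £676, £236 remains; owner's 20% is £47.20. Owner owes £723.20 (running OOP £723.20). Insurer: £912 − £723.20 = £188.80.
Claim 2 — £1431: deductible met; 20% of £1431 = £286.20. Owner owes £286.20 (running OOP £1009.40). Insurer: £1431 − £286.20 = £1144.80.
Claim 3 — £233: deductible met; 20% of £233 = £46.60. Owner owes £46.60 (running OOP £1056). Insurer: £233 − £46.60 = £186.40.
Claim 4 — £466: deductible met; 20% of £466 = £93.20. Cost to owner: £93.20. OOP to date £1149.20. Insurer: £466 − £93.20 = £372.80.
Claim 5 — £8648: 20% coinsurance on £8648 = £1729.60. OOP would hit £2878.80 > £1400, so the cap limits the owner to £1400 − £1149.20 = £250.80. Insurer: £8648 − £250.80 = £8397.20.
Insurer total = bills − owner's total = £11690 − £1400 = £10290.

£10290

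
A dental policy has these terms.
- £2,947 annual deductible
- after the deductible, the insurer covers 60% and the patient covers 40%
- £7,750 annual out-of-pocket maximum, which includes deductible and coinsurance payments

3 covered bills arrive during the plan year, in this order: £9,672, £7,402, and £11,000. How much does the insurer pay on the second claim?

#1 (£9,672): deductible takes £2,947, £6,725 remains; coinsurance £6,725 × 40% = £2,690. Patient owes £5,637 (running OOP £5,637). Insurer: £9,672 − £5,637 = £4,035.
#2 (£7,402): 40% coinsurance on £7,402 = £2,960.80. Adding that to £5,637 gives £8,597.80, past the £7,750 cap; patient pays only £7,750 − £5,637 = £2,113. Insurer: £7,402 − £2,113 = £5,289.

£5,289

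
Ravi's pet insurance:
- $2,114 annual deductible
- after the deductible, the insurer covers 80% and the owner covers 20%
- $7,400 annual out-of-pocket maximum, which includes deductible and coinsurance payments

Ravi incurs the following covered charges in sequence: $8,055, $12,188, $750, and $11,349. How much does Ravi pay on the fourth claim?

$1,510.20

Bill 1, $8,055: $2,114 to deductible, leaving $5,941; owner's 20% is $1,188.20. Owner pays $3,302.20; OOP now $3,302.20.
Bill 2, $12,188: deductible met; 20% of $12,188 = $2,437.60. Cost to owner: $2,437.60. OOP to date $5,739.80.
Bill 3, $750: 20% coinsurance on $750 = $150. Cost to owner: $150. OOP to date $5,889.80.
Bill 4, $11,349: 20% coinsurance on $11,349 = $2,269.80. Adding that to $5,889.80 gives $8,159.60, past the $7,400 cap; owner pays only $7,400 − $5,889.80 = $1,510.20.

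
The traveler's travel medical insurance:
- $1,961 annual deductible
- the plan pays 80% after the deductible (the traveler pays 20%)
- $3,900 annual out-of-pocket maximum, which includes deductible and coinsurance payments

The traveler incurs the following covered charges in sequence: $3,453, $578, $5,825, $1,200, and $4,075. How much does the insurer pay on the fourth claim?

#1 ($3,453): $1,961 finishes the deductible; $1,492 goes to coinsurance; coinsurance $1,492 × 20% = $298.40. Traveler owes $2,259.40 (running OOP $2,259.40). Plan pays $3,453 − $2,259.40 = $1,193.60.
#2 ($578): deductible already satisfied, so traveler's share is 20% × $578 = $115.60. Cost to traveler: $115.60. OOP to date $2,375. Plan pays $578 − $115.60 = $462.40.
#3 ($5,825): 20% coinsurance on $5,825 = $1,165. Traveler owes $1,165 (running OOP $3,540). Insurer: $5,825 − $1,165 = $4,660.
#4 ($1,200): deductible met; 20% of $1,200 = $240. Cost to traveler: $240. OOP to date $3,780. Plan pays $1,200 − $240 = $960.

$960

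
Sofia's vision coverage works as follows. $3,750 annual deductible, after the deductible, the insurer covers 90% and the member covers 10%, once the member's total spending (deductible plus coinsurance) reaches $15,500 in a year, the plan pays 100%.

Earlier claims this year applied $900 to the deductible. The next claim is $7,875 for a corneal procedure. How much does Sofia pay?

$900 of the $3,750 deductible is already met, leaving $2,850.
After the $2,850 deductible portion, $7,875 − $2,850 = $5,025 is subject to coinsurance.
Coinsurance: $5,025 × 10% = $502.50.
That puts the member's cost at $2,850 + $502.50 = $3,352.50 before any cap.
Total out-of-pocket so far would be $900 + $3,352.50 = $4,252.50, below the $15,500 cap — no reduction.

$3,352.50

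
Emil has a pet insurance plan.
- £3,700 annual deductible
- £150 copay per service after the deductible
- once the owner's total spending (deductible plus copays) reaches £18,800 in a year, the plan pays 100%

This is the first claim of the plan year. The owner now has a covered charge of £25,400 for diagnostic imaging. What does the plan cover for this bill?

The full £3,700 deductible is still open; £3,700 of this bill applies to it.
That leaves £25,400 − £3,700 = £21,700 for the copay.
Copay on this service: £150.
Owner responsibility before any cap: £3,700 + £150 = £3,850.
Total out-of-pocket so far would be £0 + £3,850 = £3,850, below the £18,800 cap — no reduction.
Insurer pays the balance: £25,400 − £3,850 = £21,550.

£21,550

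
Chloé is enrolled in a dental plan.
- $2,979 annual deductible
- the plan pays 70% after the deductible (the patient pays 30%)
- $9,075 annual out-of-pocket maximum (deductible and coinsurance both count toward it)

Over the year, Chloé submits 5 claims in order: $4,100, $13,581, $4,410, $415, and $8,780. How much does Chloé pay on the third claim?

#1 ($4,100): $2,979 finishes the deductible; $1,121 goes to coinsurance; 30% of $1,121 = $336.30. Cost to patient: $3,315.30. OOP to date $3,315.30.
#2 ($13,581): 30% coinsurance on $13,581 = $4,074.30. Patient pays $4,074.30; OOP now $7,389.60.
#3 ($4,410): deductible met; 30% of $4,410 = $1,323. Patient owes $1,323 (running OOP $8,712.60).

$1,323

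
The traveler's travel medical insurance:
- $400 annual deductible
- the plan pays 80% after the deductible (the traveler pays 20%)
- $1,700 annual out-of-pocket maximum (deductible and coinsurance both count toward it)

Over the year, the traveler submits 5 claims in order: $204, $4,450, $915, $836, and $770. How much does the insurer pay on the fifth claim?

$671

Bill 1, $204: all of it applies to the deductible. Traveler pays $204; OOP now $204. Insurer: $204 − $204 = $0.
Bill 2, $4,450: $196 finishes the deductible; $4,254 goes to coinsurance; coinsurance $4,254 × 20% = $850.80. Traveler pays $1,046.80; OOP now $1,250.80. Plan pays $4,450 − $1,046.80 = $3,403.20.
Bill 3, $915: deductible already satisfied, so traveler's share is 20% × $915 = $183. Traveler pays $183; OOP now $1,433.80. Insurer: $915 − $183 = $732.
Bill 4, $836: 20% coinsurance on $836 = $167.20. Cost to traveler: $167.20. OOP to date $1,601. Plan pays $836 − $167.20 = $668.80.
Bill 5, $770: deductible met; 20% of $770 = $154. That would push OOP to $1,755, over the $1,700 cap, so traveler pays $1,700 − $1,601 = $99. Insurer: $770 − $99 = $671.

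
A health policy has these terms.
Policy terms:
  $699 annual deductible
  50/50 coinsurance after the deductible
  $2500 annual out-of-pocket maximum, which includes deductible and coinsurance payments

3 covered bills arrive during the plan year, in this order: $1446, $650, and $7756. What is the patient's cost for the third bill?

$1102.50

#1 ($1446): $699 finishes the deductible; $747 goes to coinsurance; coinsurance $747 × 50% = $373.50. Cost to patient: $1072.50. OOP to date $1072.50.
#2 ($650): deductible already satisfied, so patient's share is 50% × $650 = $325. Cost to patient: $325. OOP to date $1397.50.
#3 ($7756): deductible already satisfied, so patient's share is 50% × $7756 = $3878. Adding that to $1397.50 gives $5275.50, past the $2500 cap; patient pays only $2500 − $1397.50 = $1102.50.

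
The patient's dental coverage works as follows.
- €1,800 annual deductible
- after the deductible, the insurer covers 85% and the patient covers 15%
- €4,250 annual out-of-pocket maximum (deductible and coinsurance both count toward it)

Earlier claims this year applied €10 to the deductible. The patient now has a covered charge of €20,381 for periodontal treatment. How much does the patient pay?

Deductible still to meet: €1,800 − €10 = €1,790.
The remaining €18,591 (= €20,381 − €1,790) moves to coinsurance.
15% of €18,591 = €2,788.65 falls to the patient.
That puts the patient's cost at €1,790 + €2,788.65 = €4,578.65 before any cap.
Year-to-date out-of-pocket would reach €10 + €4,578.65 = €4,588.65, above the €4,250 maximum, so the patient pays only €4,250 − €10 = €4,240.

€4,240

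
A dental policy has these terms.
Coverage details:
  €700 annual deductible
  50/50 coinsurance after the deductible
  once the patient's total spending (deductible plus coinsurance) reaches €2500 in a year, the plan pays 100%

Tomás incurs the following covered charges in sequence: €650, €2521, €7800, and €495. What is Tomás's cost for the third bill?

€564.50

Bill 1, €650: fully absorbed by the deductible. Patient pays €650; OOP now €650.
Bill 2, €2521: deductible takes €50, €2471 remains; coinsurance €2471 × 50% = €1235.50. Patient pays €1285.50; OOP now €1935.50.
Bill 3, €7800: deductible met; 50% of €7800 = €3900. Adding that to €1935.50 gives €5835.50, past the €2500 cap; patient pays only €2500 − €1935.50 = €564.50.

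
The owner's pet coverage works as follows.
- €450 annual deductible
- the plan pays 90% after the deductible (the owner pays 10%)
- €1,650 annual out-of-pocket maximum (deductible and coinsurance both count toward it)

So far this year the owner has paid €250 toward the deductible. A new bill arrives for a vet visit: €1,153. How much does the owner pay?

€295.30

Deductible still to meet: €450 − €250 = €200.
That leaves €1,153 − €200 = €953 for coinsurance.
10% of €953 = €95.30 falls to the owner.
Owner responsibility before any cap: €200 + €95.30 = €295.30.
Cumulative spending €250 + €295.30 = €545.30 stays under the €1,650 maximum.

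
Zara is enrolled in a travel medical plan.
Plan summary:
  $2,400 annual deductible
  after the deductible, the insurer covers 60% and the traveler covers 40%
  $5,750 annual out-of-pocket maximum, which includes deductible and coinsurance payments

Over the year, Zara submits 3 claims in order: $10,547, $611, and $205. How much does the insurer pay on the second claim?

$519.80

#1 ($10,547): $2,400 finishes the deductible; $8,147 goes to coinsurance; coinsurance $8,147 × 40% = $3,258.80. Traveler pays $5,658.80; OOP now $5,658.80. Insurer: $10,547 − $5,658.80 = $4,888.20.
#2 ($611): 40% coinsurance on $611 = $244.40. OOP would hit $5,903.20 > $5,750, so the cap limits the traveler to $5,750 − $5,658.80 = $91.20. Insurer: $611 − $91.20 = $519.80.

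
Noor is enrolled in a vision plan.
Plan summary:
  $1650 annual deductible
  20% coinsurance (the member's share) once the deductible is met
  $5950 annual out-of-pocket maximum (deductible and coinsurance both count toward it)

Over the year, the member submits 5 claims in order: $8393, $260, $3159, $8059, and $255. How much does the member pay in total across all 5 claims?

$5345.20

Claim 1 — $8393: deductible takes $1650, $6743 remains; coinsurance $6743 × 20% = $1348.60. Cost to member: $2998.60. OOP to date $2998.60.
Claim 2 — $260: deductible met; 20% of $260 = $52. Member pays $52; OOP now $3050.60.
Claim 3 — $3159: deductible met; 20% of $3159 = $631.80. Member pays $631.80; OOP now $3682.40.
Claim 4 — $8059: deductible met; 20% of $8059 = $1611.80. Member pays $1611.80; OOP now $5294.20.
Claim 5 — $255: deductible already satisfied, so member's share is 20% × $255 = $51. Member owes $51 (running OOP $5345.20).
Total paid by the member: $2998.60 + $52 + $631.80 + $1611.80 + $51 = $5345.20.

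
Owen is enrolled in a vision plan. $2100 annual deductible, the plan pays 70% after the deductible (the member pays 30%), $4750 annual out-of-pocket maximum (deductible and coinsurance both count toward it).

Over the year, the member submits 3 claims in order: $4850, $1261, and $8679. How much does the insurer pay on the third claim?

Claim 1 — $4850: deductible takes $2100, $2750 remains; member's 30% is $825. Member owes $2925 (running OOP $2925). Insurer: $4850 − $2925 = $1925.
Claim 2 — $1261: 30% coinsurance on $1261 = $378.30. Member owes $378.30 (running OOP $3303.30). Insurer: $1261 − $378.30 = $882.70.
Claim 3 — $8679: deductible met; 30% of $8679 = $2603.70. That would push OOP to $5907, over the $4750 cap, so member pays $4750 − $3303.30 = $1446.70. Insurer: $8679 − $1446.70 = $7232.30.

$7232.30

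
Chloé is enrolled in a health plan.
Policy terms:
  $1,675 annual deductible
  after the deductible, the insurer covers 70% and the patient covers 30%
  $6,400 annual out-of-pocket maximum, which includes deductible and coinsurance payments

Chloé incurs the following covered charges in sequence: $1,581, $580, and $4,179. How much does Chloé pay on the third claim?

Claim 1 — $1,581: fully absorbed by the deductible. Cost to patient: $1,581. OOP to date $1,581.
Claim 2 — $580: $94 finishes the deductible; $486 goes to coinsurance; coinsurance $486 × 30% = $145.80. Patient owes $239.80 (running OOP $1,820.80).
Claim 3 — $4,179: 30% coinsurance on $4,179 = $1,253.70. Cost to patient: $1,253.70. OOP to date $3,074.50.

$1,253.70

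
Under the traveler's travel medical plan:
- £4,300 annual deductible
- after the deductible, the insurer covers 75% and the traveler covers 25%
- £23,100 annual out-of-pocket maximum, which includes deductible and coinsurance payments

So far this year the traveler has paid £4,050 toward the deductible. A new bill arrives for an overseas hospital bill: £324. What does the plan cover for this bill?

£55.50

£4,050 of the £4,300 deductible is already met, leaving £250.
The remaining £74 (= £324 − £250) moves to coinsurance.
25% of £74 = £18.50 falls to the traveler.
So the traveler owes £250 + £18.50 = £268.50 before any cap.
Cumulative spending £4,050 + £268.50 = £4,318.50 stays under the £23,100 maximum.
The plan picks up £324 − £268.50 = £55.50.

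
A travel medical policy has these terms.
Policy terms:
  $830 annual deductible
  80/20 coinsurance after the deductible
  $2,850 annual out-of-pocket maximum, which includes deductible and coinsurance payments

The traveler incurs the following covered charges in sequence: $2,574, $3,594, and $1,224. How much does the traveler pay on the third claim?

Claim 1 — $2,574: $830 to deductible, leaving $1,744; 20% of $1,744 = $348.80. Traveler owes $1,178.80 (running OOP $1,178.80).
Claim 2 — $3,594: 20% coinsurance on $3,594 = $718.80. Traveler pays $718.80; OOP now $1,897.60.
Claim 3 — $1,224: deductible met; 20% of $1,224 = $244.80. Traveler owes $244.80 (running OOP $2,142.40).

$244.80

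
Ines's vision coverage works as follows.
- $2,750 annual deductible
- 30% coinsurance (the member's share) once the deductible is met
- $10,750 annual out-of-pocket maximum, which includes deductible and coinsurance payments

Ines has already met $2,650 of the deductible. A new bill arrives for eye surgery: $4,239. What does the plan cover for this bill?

$2,650 of the $2,750 deductible is already met, leaving $100.
The remaining $4,139 (= $4,239 − $100) moves to coinsurance.
30% of $4,139 = $1,241.70 falls to the member.
Member responsibility before any cap: $100 + $1,241.70 = $1,341.70.
Year-to-date out-of-pocket becomes $2,650 + $1,341.70 = $3,991.70, still under the $10,750 maximum, so no cap applies.
The insurer covers the remainder: $4,239 − $1,341.70 = $2,897.30.

$2,897.30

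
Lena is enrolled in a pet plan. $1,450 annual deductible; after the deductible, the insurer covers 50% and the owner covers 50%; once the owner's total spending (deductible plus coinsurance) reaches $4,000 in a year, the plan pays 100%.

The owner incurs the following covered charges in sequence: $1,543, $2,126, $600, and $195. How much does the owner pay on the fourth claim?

$97.50

Claim 1 ($1,543): deductible takes $1,450, $93 remains; coinsurance $93 × 50% = $46.50. Owner pays $1,496.50; OOP now $1,496.50.
Claim 2 ($2,126): 50% coinsurance on $2,126 = $1,063. Owner pays $1,063; OOP now $2,559.50.
Claim 3 ($600): deductible already satisfied, so owner's share is 50% × $600 = $300. Owner owes $300 (running OOP $2,859.50).
Claim 4 ($195): 50% coinsurance on $195 = $97.50. Owner owes $97.50 (running OOP $2,957).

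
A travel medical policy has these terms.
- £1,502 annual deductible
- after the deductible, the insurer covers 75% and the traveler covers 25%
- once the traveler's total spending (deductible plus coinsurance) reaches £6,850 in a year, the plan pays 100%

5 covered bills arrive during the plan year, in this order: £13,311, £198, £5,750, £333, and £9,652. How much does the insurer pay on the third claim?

£4,312.50

#1 (£13,311): £1,502 finishes the deductible; £11,809 goes to coinsurance; 25% of £11,809 = £2,952.25. Traveler pays £4,454.25; OOP now £4,454.25. Plan pays £13,311 − £4,454.25 = £8,856.75.
#2 (£198): 25% coinsurance on £198 = £49.50. Cost to traveler: £49.50. OOP to date £4,503.75. Insurer: £198 − £49.50 = £148.50.
#3 (£5,750): deductible already satisfied, so traveler's share is 25% × £5,750 = £1,437.50. Traveler owes £1,437.50 (running OOP £5,941.25). Plan pays £5,750 − £1,437.50 = £4,312.50.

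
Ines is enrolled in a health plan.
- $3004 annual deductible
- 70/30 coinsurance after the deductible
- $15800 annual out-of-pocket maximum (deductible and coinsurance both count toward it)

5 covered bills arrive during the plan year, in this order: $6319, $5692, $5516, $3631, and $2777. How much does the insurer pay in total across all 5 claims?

Claim 1 — $6319: deductible takes $3004, $3315 remains; 30% of $3315 = $994.50. Cost to patient: $3998.50. OOP to date $3998.50. Plan pays $6319 − $3998.50 = $2320.50.
Claim 2 — $5692: deductible already satisfied, so patient's share is 30% × $5692 = $1707.60. Patient owes $1707.60 (running OOP $5706.10). Plan pays $5692 − $1707.60 = $3984.40.
Claim 3 — $5516: deductible already satisfied, so patient's share is 30% × $5516 = $1654.80. Patient owes $1654.80 (running OOP $7360.90). Insurer: $5516 − $1654.80 = $3861.20.
Claim 4 — $3631: deductible already satisfied, so patient's share is 30% × $3631 = $1089.30. Patient owes $1089.30 (running OOP $8450.20). Plan pays $3631 − $1089.30 = $2541.70.
Claim 5 — $2777: deductible met; 30% of $2777 = $833.10. Patient owes $833.10 (running OOP $9283.30). Plan pays $2777 − $833.10 = $1943.90.
Insurer total = bills − patient's total = $23935 − $9283.30 = $14651.70.

$14651.70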